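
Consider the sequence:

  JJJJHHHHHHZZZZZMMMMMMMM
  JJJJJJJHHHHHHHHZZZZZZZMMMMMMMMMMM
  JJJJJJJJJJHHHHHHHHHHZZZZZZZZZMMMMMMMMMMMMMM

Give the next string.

Reading off run lengths: J runs 4, 7, 10; H runs 6, 8, 10; Z runs 5, 7, 9; M runs 8, 11, 14 — each is linear in n, where the shown terms are n = 2, 3, 4.
For the next term, n = 5, so the run lengths are 13, 12, 11, 17.

JJJJJJJJJJJJJHHHHHHHHHHHHZZZZZZZZZZZMMMMMMMMMMMMMMMMM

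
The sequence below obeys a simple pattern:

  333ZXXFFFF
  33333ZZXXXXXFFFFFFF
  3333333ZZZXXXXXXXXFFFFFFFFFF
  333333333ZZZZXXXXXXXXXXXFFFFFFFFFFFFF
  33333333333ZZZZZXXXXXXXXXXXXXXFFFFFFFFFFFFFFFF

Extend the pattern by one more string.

Term n consists of 2n+1 3's, followed by n Z's, followed by 3n-1 X's, followed by 3n+1 F's (n = 1, 2, …).
At n = 6 the blocks have lengths 13, 6, 17, 19.

3333333333333ZZZZZZXXXXXXXXXXXXXXXXXFFFFFFFFFFFFFFFFFFF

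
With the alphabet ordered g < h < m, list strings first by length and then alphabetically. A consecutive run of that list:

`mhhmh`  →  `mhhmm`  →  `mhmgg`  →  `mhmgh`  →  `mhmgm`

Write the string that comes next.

mhmhg

The successor of mhmgm increments the rightmost position that isn't already m and resets every position after it to g.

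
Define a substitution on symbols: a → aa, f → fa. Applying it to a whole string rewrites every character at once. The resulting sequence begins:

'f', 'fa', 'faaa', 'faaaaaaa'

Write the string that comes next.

Apply φ to faaaaaaa symbol by symbol: f→fa, a→aa, a→aa, a→aa, a→aa, a→aa, a→aa, a→aa; joined: fa aa aa aa aa aa aa aa.

faaaaaaaaaaaaaaa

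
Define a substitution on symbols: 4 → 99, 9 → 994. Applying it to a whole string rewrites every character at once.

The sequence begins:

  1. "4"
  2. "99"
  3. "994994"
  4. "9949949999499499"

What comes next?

Replace each of the 16 characters of 9949949999499499 in place — 994 994 99 994 994 99 994 994 994 994 99 994 994 99 994 994 — and concatenate.

99499499994994999949949949949999499499994994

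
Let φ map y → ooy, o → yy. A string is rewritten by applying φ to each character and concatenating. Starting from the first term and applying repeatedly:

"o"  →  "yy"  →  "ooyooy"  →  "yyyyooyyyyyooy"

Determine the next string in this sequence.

Applying the rule to each of the 14 symbols of yyyyooyyyyyooy gives the pieces ooy ooy ooy ooy yy yy ooy ooy ooy ooy ooy yy yy ooy, which concatenate to the answer.

ooyooyooyooyyyyyooyooyooyooyooyyyyyooy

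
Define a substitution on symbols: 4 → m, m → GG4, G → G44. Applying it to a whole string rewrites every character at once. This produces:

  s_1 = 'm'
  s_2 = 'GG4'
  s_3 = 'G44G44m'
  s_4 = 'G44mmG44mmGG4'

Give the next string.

G44mmGG4GG4G44mmGG4GG4G44G44m

φ(G44mmG44mmGG4) expands symbol-by-symbol to G44 m m GG4 GG4 G44 m m GG4 GG4 G44 G44 m; joining the 13 pieces gives the next term.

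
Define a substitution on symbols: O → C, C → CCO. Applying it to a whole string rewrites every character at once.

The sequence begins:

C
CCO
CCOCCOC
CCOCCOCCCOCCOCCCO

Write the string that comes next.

φ(CCOCCOCCCOCCOCCCO) expands symbol-by-symbol to CCO CCO C CCO CCO C CCO CCO CCO C CCO CCO C CCO CCO CCO C; joining the 17 pieces gives the next term.

CCOCCOCCCOCCOCCCOCCOCCOCCCOCCOCCCOCCOCCOC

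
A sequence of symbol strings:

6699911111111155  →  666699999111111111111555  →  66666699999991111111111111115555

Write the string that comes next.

Reading off run lengths: 6 runs 2, 4, 6; 9 runs 3, 5, 7; 1 runs 9, 12, 15; 5 runs 2, 3, 4 — each is linear in n, where the shown terms are n = 2, 3, 4.
Setting n = 5 gives 8, 9, 18, 5 characters in each block.

6666666699999999911111111111111111155555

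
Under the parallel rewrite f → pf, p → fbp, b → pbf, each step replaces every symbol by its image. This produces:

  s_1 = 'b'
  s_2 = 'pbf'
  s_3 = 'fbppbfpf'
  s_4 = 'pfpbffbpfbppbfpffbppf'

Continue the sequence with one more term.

Rewriting the 21 symbols of pfpbffbpfbppbfpffbppf one by one yields fbp pf fbp pbf pf pf pbf fbp pf pbf fbp fbp pbf pf fbp pf pf pbf fbp fbp pf; concatenated:

fbppffbppbfpfpfpbffbppfpbffbpfbppbfpffbppfpfpbffbpfbppf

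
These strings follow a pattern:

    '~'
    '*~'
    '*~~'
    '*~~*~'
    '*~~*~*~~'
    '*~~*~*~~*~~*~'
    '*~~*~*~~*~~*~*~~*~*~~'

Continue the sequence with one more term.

*~~*~*~~*~~*~*~~*~*~~*~~*~*~~*~~*~

Each term (from the third on) is the previous term followed by the one before it: term 3 = *~·~ = *~~.
So term 8 is *~~*~*~~*~~*~*~~*~*~~·*~~*~*~~*~~*~.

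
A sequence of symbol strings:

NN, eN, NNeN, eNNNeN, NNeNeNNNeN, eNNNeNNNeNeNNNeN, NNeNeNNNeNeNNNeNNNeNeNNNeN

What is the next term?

From term 3 onward, concatenate the second-to-last term with the last: NN·eN = NNeN, eN·NNeN = eNNNeN, …
The next term joins eNNNeNNNeNeNNNeN and NNeNeNNNeNeNNNeNNNeNeNNNeN.

eNNNeNNNeNeNNNeNNNeNeNNNeNeNNNeNNNeNeNNNeN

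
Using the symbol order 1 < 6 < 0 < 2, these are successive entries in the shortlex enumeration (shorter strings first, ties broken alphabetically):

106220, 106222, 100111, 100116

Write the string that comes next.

Find the rightmost character of 100116 below 2, bump it to the next letter, and reset everything to its right to 1.

100110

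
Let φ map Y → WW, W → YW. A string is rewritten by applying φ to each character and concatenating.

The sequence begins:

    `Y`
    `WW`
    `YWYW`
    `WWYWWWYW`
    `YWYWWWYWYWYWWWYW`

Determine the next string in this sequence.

WWYWWWYWYWYWWWYWWWYWWWYWYWYWWWYW

Applying the rule to each of the 16 symbols of YWYWWWYWYWYWWWYW gives the pieces WW YW WW YW YW YW WW YW WW YW WW YW YW YW WW YW, which concatenate to the answer.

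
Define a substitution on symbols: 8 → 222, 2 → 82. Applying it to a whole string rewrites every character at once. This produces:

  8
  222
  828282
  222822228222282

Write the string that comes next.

828282222828282822228282828222282

Replace each of the 15 characters of 222822228222282 in place — 82 82 82 222 82 82 82 82 222 82 82 82 82 222 82 — and concatenate.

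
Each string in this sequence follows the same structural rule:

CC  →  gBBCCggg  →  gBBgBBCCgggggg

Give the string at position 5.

s(k+1) = gBB·s(k)·ggg, so each term gains gBB as a prefix and ggg as a suffix.
From gBBgBBCCgggggg, 2 further steps: gBBgBBCCgggggg → gBBgBBgBBCCggggggggg → (answer).

gBBgBBgBBgBBCCgggggggggggg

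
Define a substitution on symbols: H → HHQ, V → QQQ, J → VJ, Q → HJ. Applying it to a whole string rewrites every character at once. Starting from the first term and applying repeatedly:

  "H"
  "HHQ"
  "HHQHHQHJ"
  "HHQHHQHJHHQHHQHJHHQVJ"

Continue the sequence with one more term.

Rewriting the 21 symbols of HHQHHQHJHHQHHQHJHHQVJ one by one yields HHQ HHQ HJ HHQ HHQ HJ HHQ VJ HHQ HHQ HJ HHQ HHQ HJ HHQ VJ HHQ HHQ HJ QQQ VJ; concatenated:

HHQHHQHJHHQHHQHJHHQVJHHQHHQHJHHQHHQHJHHQVJHHQHHQHJQQQVJ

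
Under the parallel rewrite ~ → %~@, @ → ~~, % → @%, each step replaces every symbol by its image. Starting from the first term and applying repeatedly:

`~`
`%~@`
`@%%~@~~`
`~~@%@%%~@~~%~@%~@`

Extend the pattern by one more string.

%~@%~@~~@%~~@%@%%~@~~%~@%~@@%%~@~~@%%~@~~

Applying the rule to each of the 17 symbols of ~~@%@%%~@~~%~@%~@ gives the pieces %~@ %~@ ~~ @% ~~ @% @% %~@ ~~ %~@ %~@ @% %~@ ~~ @% %~@ ~~, which concatenate to the answer.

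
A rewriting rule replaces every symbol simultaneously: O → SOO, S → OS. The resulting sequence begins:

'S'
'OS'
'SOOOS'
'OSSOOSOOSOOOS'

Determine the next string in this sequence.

Replace each of the 13 characters of OSSOOSOOSOOOS in place — SOO OS OS SOO SOO OS SOO SOO OS SOO SOO SOO OS — and concatenate.

SOOOSOSSOOSOOOSSOOSOOOSSOOSOOSOOOS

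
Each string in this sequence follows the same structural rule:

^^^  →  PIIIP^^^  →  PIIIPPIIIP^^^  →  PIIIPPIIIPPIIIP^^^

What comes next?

PIIIPPIIIPPIIIPPIIIP^^^

The strings grow by a fixed prefix PIIIP each time.
One more step from PIIIPPIIIPPIIIP^^^ gives the answer.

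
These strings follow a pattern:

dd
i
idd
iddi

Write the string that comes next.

iddiidd

From term 3 onward, concatenate the last term with the second-to-last: i·dd = idd, idd·i = iddi, …
Continuing: iddi · idd gives term 5.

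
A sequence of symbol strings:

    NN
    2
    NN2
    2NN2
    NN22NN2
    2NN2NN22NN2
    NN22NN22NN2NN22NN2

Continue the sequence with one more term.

This is a Fibonacci-style word recurrence s(k) = s(k−2)·s(k−1): e.g. NN·2 = NN2.
Continuing: 2NN2NN22NN2 · NN22NN22NN2NN22NN2 gives term 8.

2NN2NN22NN2NN22NN22NN2NN22NN2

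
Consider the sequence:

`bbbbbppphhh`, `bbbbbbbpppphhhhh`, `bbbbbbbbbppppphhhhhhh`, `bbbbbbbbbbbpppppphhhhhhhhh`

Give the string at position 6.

Term n consists of 2n+1 b's, followed by n+1 p's, followed by 2n-1 h's, where the shown terms are n = 2, 3, 4, 5.
At n = 7 the blocks have lengths 15, 8, 13.

bbbbbbbbbbbbbbbpppppppphhhhhhhhhhhhh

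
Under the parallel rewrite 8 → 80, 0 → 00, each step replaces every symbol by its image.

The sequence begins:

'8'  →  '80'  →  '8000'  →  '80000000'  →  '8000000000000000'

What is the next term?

Applying the rule to each of the 16 symbols of 8000000000000000 gives the pieces 80 00 00 00 00 00 00 00 00 00 00 00 00 00 00 00, which concatenate to the answer.

80000000000000000000000000000000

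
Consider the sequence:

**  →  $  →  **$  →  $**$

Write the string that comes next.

From term 3 onward, concatenate the second-to-last term with the last: **·$ = **$, $·**$ = $**$, …
Continuing: **$ · $**$ gives term 5.

**$$**$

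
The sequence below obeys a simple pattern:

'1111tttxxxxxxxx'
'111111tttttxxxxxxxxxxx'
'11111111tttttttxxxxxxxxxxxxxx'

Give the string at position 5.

The n-th term is 2n 1's then 2n-1 t's then 3n+2 x's, where the shown terms are n = 2, 3, 4.
At n = 6 the blocks have lengths 12, 11, 20.

111111111111tttttttttttxxxxxxxxxxxxxxxxxxxx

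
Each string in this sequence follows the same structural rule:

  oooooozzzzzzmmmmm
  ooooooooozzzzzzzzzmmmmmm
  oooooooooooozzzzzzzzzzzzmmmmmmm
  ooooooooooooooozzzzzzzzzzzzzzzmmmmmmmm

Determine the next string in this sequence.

Reading off run lengths: o runs 6, 9, 12, 15; z runs 6, 9, 12, 15; m runs 5, 6, 7, 8 — each is linear in n, where the shown terms are n = 2, 3, 4, 5.
Setting n = 6 gives 18, 18, 9 characters in each block.

oooooooooooooooooozzzzzzzzzzzzzzzzzzmmmmmmmmm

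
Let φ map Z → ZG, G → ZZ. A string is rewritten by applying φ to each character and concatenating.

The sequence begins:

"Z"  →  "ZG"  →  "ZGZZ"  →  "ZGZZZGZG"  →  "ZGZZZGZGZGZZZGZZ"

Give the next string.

ZGZZZGZGZGZZZGZZZGZZZGZGZGZZZGZG

Replace each of the 16 characters of ZGZZZGZGZGZZZGZZ in place — ZG ZZ ZG ZG ZG ZZ ZG ZZ ZG ZZ ZG ZG ZG ZZ ZG ZG — and concatenate.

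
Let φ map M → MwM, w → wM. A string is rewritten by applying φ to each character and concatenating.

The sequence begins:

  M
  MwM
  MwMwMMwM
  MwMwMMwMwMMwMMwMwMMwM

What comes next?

Rewriting the 21 symbols of MwMwMMwMwMMwMMwMwMMwM one by one yields MwM wM MwM wM MwM MwM wM MwM wM MwM MwM wM MwM MwM wM MwM wM MwM MwM wM MwM; concatenated:

MwMwMMwMwMMwMMwMwMMwMwMMwMMwMwMMwMMwMwMMwMwMMwMMwMwMMwM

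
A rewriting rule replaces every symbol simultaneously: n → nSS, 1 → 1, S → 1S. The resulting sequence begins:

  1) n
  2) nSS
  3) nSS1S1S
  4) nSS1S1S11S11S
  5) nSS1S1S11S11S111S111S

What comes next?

nSS1S1S11S11S111S111S1111S1111S

Applying the rule to each of the 21 symbols of nSS1S1S11S11S111S111S gives the pieces nSS 1S 1S 1 1S 1 1S 1 1 1S 1 1 1S 1 1 1 1S 1 1 1 1S, which concatenate to the answer.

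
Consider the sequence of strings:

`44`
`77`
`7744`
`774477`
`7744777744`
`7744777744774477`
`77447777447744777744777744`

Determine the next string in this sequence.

774477774477447777447777447744777744774477

This is a Fibonacci-style word recurrence s(k) = s(k−1)·s(k−2): e.g. 77·44 = 7744.
The next term joins 77447777447744777744777744 and 7744777744774477.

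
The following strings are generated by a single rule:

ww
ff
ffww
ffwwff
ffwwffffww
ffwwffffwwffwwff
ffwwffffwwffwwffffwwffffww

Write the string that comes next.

Each term (from the third on) is the previous term followed by the one before it: term 3 = ff·ww = ffww.
The next term joins ffwwffffwwffwwffffwwffffww and ffwwffffwwffwwff.

ffwwffffwwffwwffffwwffffwwffwwffffwwffwwff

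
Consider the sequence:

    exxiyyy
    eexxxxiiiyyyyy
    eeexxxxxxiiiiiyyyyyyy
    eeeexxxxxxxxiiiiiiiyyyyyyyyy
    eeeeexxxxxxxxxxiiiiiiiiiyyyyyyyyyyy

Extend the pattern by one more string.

eeeeeexxxxxxxxxxxxiiiiiiiiiiiyyyyyyyyyyyyy

Reading off run lengths: e runs 1, 2, 3, 4, 5; x runs 2, 4, 6, 8, 10; i runs 1, 3, 5, 7, 9; y runs 3, 5, 7, 9, 11 — each is linear in n (n = 1, 2, …).
Setting n = 6 gives 6, 12, 11, 13 characters in each block.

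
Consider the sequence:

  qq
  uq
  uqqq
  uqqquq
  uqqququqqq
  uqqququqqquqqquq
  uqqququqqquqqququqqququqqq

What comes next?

uqqququqqquqqququqqququqqquqqququqqquqqquq

From term 3 onward, concatenate the last term with the second-to-last: uq·qq = uqqq, uqqq·uq = uqqquq, …
The next term joins uqqququqqquqqququqqququqqq and uqqququqqquqqquq.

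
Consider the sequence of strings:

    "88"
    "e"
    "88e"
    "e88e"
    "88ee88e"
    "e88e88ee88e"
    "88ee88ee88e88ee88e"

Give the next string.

e88e88ee88e88ee88ee88e88ee88e

This is a Fibonacci-style word recurrence s(k) = s(k−2)·s(k−1): e.g. 88·e = 88e.
The next term joins e88e88ee88e and 88ee88ee88e88ee88e.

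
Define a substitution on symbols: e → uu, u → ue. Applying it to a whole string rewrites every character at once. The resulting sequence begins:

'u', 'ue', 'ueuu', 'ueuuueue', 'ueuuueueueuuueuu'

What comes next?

ueuuueueueuuueuuueuuueueueuuueue

Applying the rule to each of the 16 symbols of ueuuueueueuuueuu gives the pieces ue uu ue ue ue uu ue uu ue uu ue ue ue uu ue ue, which concatenate to the answer.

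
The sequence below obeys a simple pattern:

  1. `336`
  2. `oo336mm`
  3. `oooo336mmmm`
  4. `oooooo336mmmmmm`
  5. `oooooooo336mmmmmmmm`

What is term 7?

Every step adds oo to the front and mm to the end of the previous string.
From oooooooo336mmmmmmmm, 2 further steps: oooooooo336mmmmmmmm → oooooooooo336mmmmmmmmmm → (answer).

oooooooooooo336mmmmmmmmmmmm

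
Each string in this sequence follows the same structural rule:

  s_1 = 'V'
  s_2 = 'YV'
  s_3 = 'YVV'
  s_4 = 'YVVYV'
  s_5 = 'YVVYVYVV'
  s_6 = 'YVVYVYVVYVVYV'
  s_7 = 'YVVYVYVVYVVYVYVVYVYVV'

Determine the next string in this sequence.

YVVYVYVVYVVYVYVVYVYVVYVVYVYVVYVVYV

From term 3 onward, concatenate the last term with the second-to-last: YV·V = YVV, YVV·YV = YVVYV, …
So term 8 is YVVYVYVVYVVYVYVVYVYVV·YVVYVYVVYVVYV.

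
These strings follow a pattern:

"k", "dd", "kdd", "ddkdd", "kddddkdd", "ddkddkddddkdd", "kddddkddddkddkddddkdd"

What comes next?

ddkddkddddkddkddddkddddkddkddddkdd

Each term (from the third on) is the two preceding terms concatenated in order: term 3 = k·dd = kdd.
The next term joins ddkddkddddkdd and kddddkddddkddkddddkdd.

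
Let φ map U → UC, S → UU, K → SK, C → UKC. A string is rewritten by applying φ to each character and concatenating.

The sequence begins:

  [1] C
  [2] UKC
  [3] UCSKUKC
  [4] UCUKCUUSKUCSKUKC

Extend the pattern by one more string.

UCUKCUCSKUKCUCUCUUSKUCUKCUUSKUCSKUKC

Applying the rule to each of the 16 symbols of UCUKCUUSKUCSKUKC gives the pieces UC UKC UC SK UKC UC UC UU SK UC UKC UU SK UC SK UKC, which concatenate to the answer.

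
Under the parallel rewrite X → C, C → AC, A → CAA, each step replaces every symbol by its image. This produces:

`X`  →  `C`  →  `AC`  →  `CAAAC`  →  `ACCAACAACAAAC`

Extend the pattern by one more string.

CAAACACCAACAAACCAACAAACCAACAACAAAC

Applying the rule to each of the 13 symbols of ACCAACAACAAAC gives the pieces CAA AC AC CAA CAA AC CAA CAA AC CAA CAA CAA AC, which concatenate to the answer.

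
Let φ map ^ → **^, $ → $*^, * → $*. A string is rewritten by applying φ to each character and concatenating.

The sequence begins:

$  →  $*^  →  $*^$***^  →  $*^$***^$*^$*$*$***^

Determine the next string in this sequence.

Rewriting the 20 symbols of $*^$***^$*^$*$*$***^ one by one yields $*^ $* **^ $*^ $* $* $* **^ $*^ $* **^ $*^ $* $*^ $* $*^ $* $* $* **^; concatenated:

$*^$***^$*^$*$*$***^$*^$***^$*^$*$*^$*$*^$*$*$***^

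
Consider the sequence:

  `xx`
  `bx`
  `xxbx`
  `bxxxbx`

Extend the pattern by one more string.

xxbxbxxxbx

From term 3 onward, concatenate the second-to-last term with the last: xx·bx = xxbx, bx·xxbx = bxxxbx, …
So term 5 is xxbx·bxxxbx.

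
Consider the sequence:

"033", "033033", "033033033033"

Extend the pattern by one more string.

Each string is two copies of the previous one concatenated.
Doubling 033033033033:

033033033033033033033033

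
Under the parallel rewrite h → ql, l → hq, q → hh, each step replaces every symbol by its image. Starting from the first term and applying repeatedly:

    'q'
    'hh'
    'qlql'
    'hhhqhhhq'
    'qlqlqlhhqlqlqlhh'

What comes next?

hhhqhhhqhhhqqlqlhhhqhhhqhhhqqlql

Applying the rule to each of the 16 symbols of qlqlqlhhqlqlqlhh gives the pieces hh hq hh hq hh hq ql ql hh hq hh hq hh hq ql ql, which concatenate to the answer.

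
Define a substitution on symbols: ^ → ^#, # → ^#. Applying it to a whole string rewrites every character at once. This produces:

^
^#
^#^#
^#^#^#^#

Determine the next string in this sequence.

Expanding ^#^#^#^#: ^→^#, #→^#, ^→^#, #→^#, ^→^#, #→^#, ^→^#, #→^#. Concatenated: ^# ^# ^# ^# ^# ^# ^# ^#.

^#^#^#^#^#^#^#^#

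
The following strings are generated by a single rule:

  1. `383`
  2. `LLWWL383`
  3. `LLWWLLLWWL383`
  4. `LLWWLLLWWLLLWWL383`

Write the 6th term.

LLWWLLLWWLLLWWLLLWWLLLWWL383

Each term is the previous one with LLWWL prepended.
From LLWWLLLWWLLLWWL383, 2 further steps: LLWWLLLWWLLLWWL383 → LLWWLLLWWLLLWWLLLWWL383 → (answer).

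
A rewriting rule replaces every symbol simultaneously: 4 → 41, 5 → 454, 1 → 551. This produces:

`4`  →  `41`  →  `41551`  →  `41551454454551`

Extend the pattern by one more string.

4155145445455141454414145441454454551

Replace each of the 14 characters of 41551454454551 in place — 41 551 454 454 551 41 454 41 41 454 41 454 454 551 — and concatenate.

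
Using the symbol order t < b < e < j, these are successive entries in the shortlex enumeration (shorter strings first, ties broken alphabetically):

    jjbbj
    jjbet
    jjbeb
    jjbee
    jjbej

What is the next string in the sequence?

The successor of jjbej increments the rightmost position that isn't already j and resets every position after it to t.

jjbjt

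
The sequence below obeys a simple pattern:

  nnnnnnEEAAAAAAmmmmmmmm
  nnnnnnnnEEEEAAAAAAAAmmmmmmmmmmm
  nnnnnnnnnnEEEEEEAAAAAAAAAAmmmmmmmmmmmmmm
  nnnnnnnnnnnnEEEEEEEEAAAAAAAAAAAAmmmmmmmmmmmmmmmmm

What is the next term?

Term n consists of 2n+2 n's, followed by 2n-2 E's, followed by 2n+2 A's, followed by 3n+2 m's, where the shown terms are n = 2, 3, 4, 5.
At n = 6 the blocks have lengths 14, 10, 14, 20.

nnnnnnnnnnnnnnEEEEEEEEEEAAAAAAAAAAAAAAmmmmmmmmmmmmmmmmmmmm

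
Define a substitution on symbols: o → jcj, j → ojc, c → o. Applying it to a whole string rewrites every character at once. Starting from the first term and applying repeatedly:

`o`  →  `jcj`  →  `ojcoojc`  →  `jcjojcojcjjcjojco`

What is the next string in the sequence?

φ(jcjojcojcjjcjojco) expands symbol-by-symbol to ojc o ojc jcj ojc o jcj ojc o ojc ojc o ojc jcj ojc o jcj; joining the 17 pieces gives the next term.

ojcoojcjcjojcojcjojcoojcojcoojcjcjojcojcj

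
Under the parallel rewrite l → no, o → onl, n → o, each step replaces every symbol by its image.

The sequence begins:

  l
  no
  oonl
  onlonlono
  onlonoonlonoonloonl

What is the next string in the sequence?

Rewriting the 19 symbols of onlonoonlonoonloonl one by one yields onl o no onl o onl onl o no onl o onl onl o no onl onl o no; concatenated:

onlonoonloonlonlonoonloonlonlonoonlonlono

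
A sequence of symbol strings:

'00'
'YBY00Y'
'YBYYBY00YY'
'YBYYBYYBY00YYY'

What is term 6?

Each term wraps the previous one in YBY on the left and Y on the right.
From YBYYBYYBY00YYY, 2 further steps: YBYYBYYBY00YYY → YBYYBYYBYYBY00YYYY → (answer).

YBYYBYYBYYBYYBY00YYYYY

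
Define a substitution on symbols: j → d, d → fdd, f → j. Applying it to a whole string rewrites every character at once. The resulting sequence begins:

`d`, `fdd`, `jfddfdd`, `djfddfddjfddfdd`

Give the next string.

Rewriting the 15 symbols of djfddfddjfddfdd one by one yields fdd d j fdd fdd j fdd fdd d j fdd fdd j fdd fdd; concatenated:

fdddjfddfddjfddfdddjfddfddjfddfdd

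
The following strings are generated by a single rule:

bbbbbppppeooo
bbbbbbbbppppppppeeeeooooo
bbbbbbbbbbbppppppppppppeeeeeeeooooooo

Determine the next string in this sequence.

Term n consists of 3n+2 b's, followed by 4n p's, followed by 3n-2 e's, followed by 2n+1 o's (n = 1, 2, …).
For the next term, n = 4, so the run lengths are 14, 16, 10, 9.

bbbbbbbbbbbbbbppppppppppppppppeeeeeeeeeeooooooooo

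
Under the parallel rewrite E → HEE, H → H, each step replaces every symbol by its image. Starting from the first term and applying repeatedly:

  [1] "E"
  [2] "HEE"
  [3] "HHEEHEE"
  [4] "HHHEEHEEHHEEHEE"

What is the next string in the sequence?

Applying the rule to each of the 15 symbols of HHHEEHEEHHEEHEE gives the pieces H H H HEE HEE H HEE HEE H H HEE HEE H HEE HEE, which concatenate to the answer.

HHHHEEHEEHHEEHEEHHHEEHEEHHEEHEE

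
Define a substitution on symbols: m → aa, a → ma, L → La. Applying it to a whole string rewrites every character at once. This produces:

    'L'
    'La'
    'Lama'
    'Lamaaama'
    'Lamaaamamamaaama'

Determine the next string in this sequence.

Lamaaamamamaaamaaamaaamamamaaama

Replace each of the 16 characters of Lamaaamamamaaama in place — La ma aa ma ma ma aa ma aa ma aa ma ma ma aa ma — and concatenate.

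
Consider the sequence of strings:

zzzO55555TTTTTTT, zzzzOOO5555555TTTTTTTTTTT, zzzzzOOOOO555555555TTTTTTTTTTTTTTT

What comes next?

The n-th term is n+2 z's then 2n-1 O's then 2n+3 5's then 4n+3 T's (n = 1, 2, …).
Setting n = 4 gives 6, 7, 11, 19 characters in each block.

zzzzzzOOOOOOO55555555555TTTTTTTTTTTTTTTTTTT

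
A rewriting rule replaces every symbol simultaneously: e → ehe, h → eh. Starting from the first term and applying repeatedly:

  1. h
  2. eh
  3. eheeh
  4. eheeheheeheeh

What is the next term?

φ(eheeheheeheeh) expands symbol-by-symbol to ehe eh ehe ehe eh ehe eh ehe ehe eh ehe ehe eh; joining the 13 pieces gives the next term.

eheeheheeheeheheeheheeheeheheeheeh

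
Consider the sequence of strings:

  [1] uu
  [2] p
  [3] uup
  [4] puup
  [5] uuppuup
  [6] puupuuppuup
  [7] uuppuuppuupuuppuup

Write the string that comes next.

From term 3 onward, concatenate the second-to-last term with the last: uu·p = uup, p·uup = puup, …
Continuing: puupuuppuup · uuppuuppuupuuppuup gives term 8.

puupuuppuupuuppuuppuupuuppuup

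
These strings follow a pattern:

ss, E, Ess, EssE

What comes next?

This is a Fibonacci-style word recurrence s(k) = s(k−1)·s(k−2): e.g. E·ss = Ess.
Continuing: EssE · Ess gives term 5.

EssEEss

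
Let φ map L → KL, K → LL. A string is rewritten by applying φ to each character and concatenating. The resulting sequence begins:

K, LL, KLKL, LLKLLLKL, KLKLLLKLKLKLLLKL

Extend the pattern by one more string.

LLKLLLKLKLKLLLKLLLKLLLKLKLKLLLKL

Replace each of the 16 characters of KLKLLLKLKLKLLLKL in place — LL KL LL KL KL KL LL KL LL KL LL KL KL KL LL KL — and concatenate.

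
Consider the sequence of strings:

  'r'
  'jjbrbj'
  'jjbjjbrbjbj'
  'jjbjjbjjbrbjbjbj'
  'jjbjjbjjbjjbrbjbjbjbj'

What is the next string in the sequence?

jjbjjbjjbjjbjjbrbjbjbjbjbj

Each term wraps the previous one in jjb on the left and bj on the right.
So the next term is jjb·jjbjjbjjbjjbrbjbjbjbj·bj.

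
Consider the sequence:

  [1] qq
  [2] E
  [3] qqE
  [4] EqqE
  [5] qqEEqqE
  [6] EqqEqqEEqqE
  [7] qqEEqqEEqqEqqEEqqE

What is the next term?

EqqEqqEEqqEqqEEqqEEqqEqqEEqqE

From term 3 onward, concatenate the second-to-last term with the last: qq·E = qqE, E·qqE = EqqE, …
So term 8 is EqqEqqEEqqE·qqEEqqEEqqEqqEEqqE.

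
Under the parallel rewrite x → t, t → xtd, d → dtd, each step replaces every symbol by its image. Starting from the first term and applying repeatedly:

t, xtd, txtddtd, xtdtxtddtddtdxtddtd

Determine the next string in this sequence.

Applying the rule to each of the 19 symbols of xtdtxtddtddtdxtddtd gives the pieces t xtd dtd xtd t xtd dtd dtd xtd dtd dtd xtd dtd t xtd dtd dtd xtd dtd, which concatenate to the answer.

txtddtdxtdtxtddtddtdxtddtddtdxtddtdtxtddtddtdxtddtd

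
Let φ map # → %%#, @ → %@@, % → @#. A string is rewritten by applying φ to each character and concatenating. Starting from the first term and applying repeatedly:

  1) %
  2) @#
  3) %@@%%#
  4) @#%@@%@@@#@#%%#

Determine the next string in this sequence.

%@@%%#@#%@@%@@@#%@@%@@%@@%%#%@@%%#@#@#%%#

φ(@#%@@%@@@#@#%%#) expands symbol-by-symbol to %@@ %%# @# %@@ %@@ @# %@@ %@@ %@@ %%# %@@ %%# @# @# %%#; joining the 15 pieces gives the next term.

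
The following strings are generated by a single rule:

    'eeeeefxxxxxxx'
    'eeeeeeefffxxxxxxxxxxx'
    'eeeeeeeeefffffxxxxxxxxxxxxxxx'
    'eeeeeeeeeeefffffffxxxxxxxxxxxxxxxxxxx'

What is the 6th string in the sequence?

eeeeeeeeeeeeeeefffffffffffxxxxxxxxxxxxxxxxxxxxxxxxxxx

The n-th term is 2n+3 e's then 2n-1 f's then 4n+3 x's (n = 1, 2, …).
Setting n = 6 gives 15, 11, 27 characters in each block.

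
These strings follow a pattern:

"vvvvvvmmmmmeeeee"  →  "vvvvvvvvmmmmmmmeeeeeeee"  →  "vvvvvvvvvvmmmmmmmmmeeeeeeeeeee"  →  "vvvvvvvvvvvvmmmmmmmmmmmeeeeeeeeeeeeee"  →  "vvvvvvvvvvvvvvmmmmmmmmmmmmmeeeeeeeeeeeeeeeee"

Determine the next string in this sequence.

vvvvvvvvvvvvvvvvmmmmmmmmmmmmmmmeeeeeeeeeeeeeeeeeeee

Term n consists of 2n+2 v's, followed by 2n+1 m's, followed by 3n-1 e's, where the shown terms are n = 2, 3, 4, 5, 6.
Setting n = 7 gives 16, 15, 20 characters in each block.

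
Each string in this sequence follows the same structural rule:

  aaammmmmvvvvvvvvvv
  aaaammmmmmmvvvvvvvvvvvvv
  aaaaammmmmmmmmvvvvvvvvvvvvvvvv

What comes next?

Term n consists of n a's, followed by 2n-1 m's, followed by 3n+1 v's, where the shown terms are n = 3, 4, 5.
For the next term, n = 6, so the run lengths are 6, 11, 19.

aaaaaammmmmmmmmmmvvvvvvvvvvvvvvvvvvv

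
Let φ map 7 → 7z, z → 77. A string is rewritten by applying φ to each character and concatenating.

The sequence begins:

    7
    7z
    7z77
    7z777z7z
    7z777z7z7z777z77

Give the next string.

7z777z7z7z777z777z777z7z7z777z7z

Applying the rule to each of the 16 symbols of 7z777z7z7z777z77 gives the pieces 7z 77 7z 7z 7z 77 7z 77 7z 77 7z 7z 7z 77 7z 7z, which concatenate to the answer.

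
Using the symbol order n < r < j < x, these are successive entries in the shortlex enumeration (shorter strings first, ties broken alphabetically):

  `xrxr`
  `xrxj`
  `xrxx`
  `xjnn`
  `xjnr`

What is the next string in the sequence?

Treat xjnr as a base-4 numeral over the given alphabet and add one, carrying through any trailing x's.

xjnj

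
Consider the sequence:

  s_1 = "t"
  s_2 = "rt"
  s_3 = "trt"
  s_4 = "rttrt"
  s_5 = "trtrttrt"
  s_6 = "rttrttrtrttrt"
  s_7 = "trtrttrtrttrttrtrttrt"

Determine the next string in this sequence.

rttrttrtrttrttrtrttrtrttrttrtrttrt

This is a Fibonacci-style word recurrence s(k) = s(k−2)·s(k−1): e.g. t·rt = trt.
The next term joins rttrttrtrttrt and trtrttrtrttrttrtrttrt.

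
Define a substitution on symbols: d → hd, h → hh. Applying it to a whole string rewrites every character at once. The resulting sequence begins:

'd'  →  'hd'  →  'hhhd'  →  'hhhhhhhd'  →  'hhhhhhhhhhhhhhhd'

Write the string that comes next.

φ(hhhhhhhhhhhhhhhd) expands symbol-by-symbol to hh hh hh hh hh hh hh hh hh hh hh hh hh hh hh hd; joining the 16 pieces gives the next term.

hhhhhhhhhhhhhhhhhhhhhhhhhhhhhhhd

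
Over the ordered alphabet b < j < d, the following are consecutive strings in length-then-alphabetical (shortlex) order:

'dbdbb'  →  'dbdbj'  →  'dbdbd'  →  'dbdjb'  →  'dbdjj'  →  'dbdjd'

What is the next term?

dbddb

Find the rightmost character of dbdjd below d, bump it to the next letter, and reset everything to its right to b.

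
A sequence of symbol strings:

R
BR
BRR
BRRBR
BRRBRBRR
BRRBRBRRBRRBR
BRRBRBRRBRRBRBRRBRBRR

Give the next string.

BRRBRBRRBRRBRBRRBRBRRBRRBRBRRBRRBR

This is a Fibonacci-style word recurrence s(k) = s(k−1)·s(k−2): e.g. BR·R = BRR.
The next term joins BRRBRBRRBRRBRBRRBRBRR and BRRBRBRRBRRBR.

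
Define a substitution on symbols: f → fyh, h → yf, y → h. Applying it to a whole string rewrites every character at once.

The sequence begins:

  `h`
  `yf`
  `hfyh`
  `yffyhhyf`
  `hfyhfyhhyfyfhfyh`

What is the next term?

Applying the rule to each of the 16 symbols of hfyhfyhhyfyfhfyh gives the pieces yf fyh h yf fyh h yf yf h fyh h fyh yf fyh h yf, which concatenate to the answer.

yffyhhyffyhhyfyfhfyhhfyhyffyhhyf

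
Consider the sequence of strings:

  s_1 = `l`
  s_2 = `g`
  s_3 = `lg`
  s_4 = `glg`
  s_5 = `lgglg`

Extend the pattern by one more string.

From term 3 onward, concatenate the second-to-last term with the last: l·g = lg, g·lg = glg, …
The next term joins glg and lgglg.

glglgglg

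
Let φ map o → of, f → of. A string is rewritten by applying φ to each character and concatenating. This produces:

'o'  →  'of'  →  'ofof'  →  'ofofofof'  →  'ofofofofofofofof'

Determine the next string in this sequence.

Replace each of the 16 characters of ofofofofofofofof in place — of of of of of of of of of of of of of of of of — and concatenate.

ofofofofofofofofofofofofofofofof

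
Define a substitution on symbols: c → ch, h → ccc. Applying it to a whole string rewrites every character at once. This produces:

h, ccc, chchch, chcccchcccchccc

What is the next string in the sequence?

φ(chcccchcccchccc) expands symbol-by-symbol to ch ccc ch ch ch ch ccc ch ch ch ch ccc ch ch ch; joining the 15 pieces gives the next term.

chcccchchchchcccchchchchcccchchch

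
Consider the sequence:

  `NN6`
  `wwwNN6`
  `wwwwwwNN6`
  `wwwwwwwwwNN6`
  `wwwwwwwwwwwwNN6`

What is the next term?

Each term is the previous one with www prepended.
Applying this once more to wwwwwwwwwwwwNN6:

wwwwwwwwwwwwwwwNN6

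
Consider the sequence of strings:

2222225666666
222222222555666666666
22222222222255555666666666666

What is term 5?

222222222222222222555555555666666666666666666

Term n consists of 3n+3 2's, followed by 2n-1 5's, followed by 3n+3 6's (n = 1, 2, …).
Setting n = 5 gives 18, 9, 18 characters in each block.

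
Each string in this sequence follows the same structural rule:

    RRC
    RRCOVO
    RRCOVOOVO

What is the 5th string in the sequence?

Every step adds OVO to the end: s(k+1) = s(k)·OVO.
From RRCOVOOVO, 2 further steps: RRCOVOOVO → RRCOVOOVOOVO → (answer).

RRCOVOOVOOVOOVO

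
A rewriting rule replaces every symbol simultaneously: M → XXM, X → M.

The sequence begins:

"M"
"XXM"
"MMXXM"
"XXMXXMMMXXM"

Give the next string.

MMXXMMMXXMXXMXXMMMXXM

Expanding XXMXXMMMXXM: X→M, X→M, M→XXM, X→M, X→M, M→XXM, M→XXM, M→XXM, X→M, X→M, M→XXM. Concatenated: M M XXM M M XXM XXM XXM M M XXM.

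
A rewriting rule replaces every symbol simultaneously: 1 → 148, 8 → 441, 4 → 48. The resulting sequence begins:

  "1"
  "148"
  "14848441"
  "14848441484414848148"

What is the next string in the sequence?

14848441484414848148484414848148484414844114848441

φ(14848441484414848148) expands symbol-by-symbol to 148 48 441 48 441 48 48 148 48 441 48 48 148 48 441 48 441 148 48 441; joining the 20 pieces gives the next term.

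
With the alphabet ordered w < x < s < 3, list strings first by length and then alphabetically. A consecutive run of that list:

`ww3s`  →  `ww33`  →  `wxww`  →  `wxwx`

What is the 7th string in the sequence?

Continuing the enumeration 3 steps past wxwx: wxwx → wxws → wxw3 → (answer).

wxxw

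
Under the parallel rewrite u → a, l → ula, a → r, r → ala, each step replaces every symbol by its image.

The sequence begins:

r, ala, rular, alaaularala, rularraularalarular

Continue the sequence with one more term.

alaaularalaalaraularalarularalaaularala

Applying the rule to each of the 19 symbols of rularraularalarular gives the pieces ala a ula r ala ala r a ula r ala r ula r ala a ula r ala, which concatenate to the answer.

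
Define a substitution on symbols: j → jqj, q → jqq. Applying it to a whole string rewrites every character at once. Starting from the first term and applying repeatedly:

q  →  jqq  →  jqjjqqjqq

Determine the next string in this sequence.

jqjjqqjqjjqjjqqjqqjqjjqqjqq

Expanding jqjjqqjqq: j→jqj, q→jqq, j→jqj, j→jqj, q→jqq, q→jqq, j→jqj, q→jqq, q→jqq. Concatenated: jqj jqq jqj jqj jqq jqq jqj jqq jqq.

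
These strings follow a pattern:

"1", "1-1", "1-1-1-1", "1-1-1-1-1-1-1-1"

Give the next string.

1-1-1-1-1-1-1-1-1-1-1-1-1-1-1-1

s(k+1) = s(k)·-·s(k) — each term doubles the last with '-' between the halves.
So the next term is two copies of 1-1-1-1-1-1-1-1 with '-' between the halves.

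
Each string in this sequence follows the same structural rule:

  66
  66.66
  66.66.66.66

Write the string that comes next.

Each string is two copies of the previous one joined by '.'.
Doubling 66.66.66.66 with '.' between the halves:

66.66.66.66.66.66.66.66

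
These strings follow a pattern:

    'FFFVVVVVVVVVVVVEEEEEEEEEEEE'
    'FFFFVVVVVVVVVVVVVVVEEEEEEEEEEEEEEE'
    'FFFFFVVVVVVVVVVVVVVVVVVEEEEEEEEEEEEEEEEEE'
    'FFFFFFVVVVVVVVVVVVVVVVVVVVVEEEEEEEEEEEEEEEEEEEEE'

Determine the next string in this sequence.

FFFFFFFVVVVVVVVVVVVVVVVVVVVVVVVEEEEEEEEEEEEEEEEEEEEEEEE

Term n consists of n F's, followed by 3n+3 V's, followed by 3n+3 E's, where the shown terms are n = 3, 4, 5, 6.
Setting n = 7 gives 7, 24, 24 characters in each block.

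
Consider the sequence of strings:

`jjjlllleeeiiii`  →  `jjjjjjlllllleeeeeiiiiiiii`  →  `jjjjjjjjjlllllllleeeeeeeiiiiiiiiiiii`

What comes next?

jjjjjjjjjjjjlllllllllleeeeeeeeeiiiiiiiiiiiiiiii

The n-th term is 3n j's then 2n+2 l's then 2n+1 e's then 4n i's (n = 1, 2, …).
For the next term, n = 4, so the run lengths are 12, 10, 9, 16.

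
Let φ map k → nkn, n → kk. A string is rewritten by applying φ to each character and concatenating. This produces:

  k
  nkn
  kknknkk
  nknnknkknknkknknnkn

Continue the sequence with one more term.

Rewriting the 19 symbols of nknnknkknknkknknnkn one by one yields kk nkn kk kk nkn kk nkn nkn kk nkn kk nkn nkn kk nkn kk kk nkn kk; concatenated:

kknknkkkknknkknknnknkknknkknknnknkknknkkkknknkk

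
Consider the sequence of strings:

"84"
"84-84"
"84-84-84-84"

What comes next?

Each string is two copies of the previous one joined by '-'.
Doubling 84-84-84-84 with '-' between the halves:

84-84-84-84-84-84-84-84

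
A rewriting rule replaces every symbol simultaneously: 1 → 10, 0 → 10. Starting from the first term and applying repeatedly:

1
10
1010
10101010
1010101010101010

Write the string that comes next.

Rewriting the 16 symbols of 1010101010101010 one by one yields 10 10 10 10 10 10 10 10 10 10 10 10 10 10 10 10; concatenated:

10101010101010101010101010101010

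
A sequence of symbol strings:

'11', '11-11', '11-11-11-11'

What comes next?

s(k+1) = s(k)·-·s(k) — each term doubles the last with '-' between the halves.
So the next term is two copies of 11-11-11-11 with '-' between the halves.

11-11-11-11-11-11-11-11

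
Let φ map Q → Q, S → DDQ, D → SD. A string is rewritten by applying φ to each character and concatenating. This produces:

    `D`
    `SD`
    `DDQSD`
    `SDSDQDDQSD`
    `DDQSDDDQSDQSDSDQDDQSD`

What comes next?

SDSDQDDQSDSDSDQDDQSDQDDQSDDDQSDQSDSDQDDQSD

φ(DDQSDDDQSDQSDSDQDDQSD) expands symbol-by-symbol to SD SD Q DDQ SD SD SD Q DDQ SD Q DDQ SD DDQ SD Q SD SD Q DDQ SD; joining the 21 pieces gives the next term.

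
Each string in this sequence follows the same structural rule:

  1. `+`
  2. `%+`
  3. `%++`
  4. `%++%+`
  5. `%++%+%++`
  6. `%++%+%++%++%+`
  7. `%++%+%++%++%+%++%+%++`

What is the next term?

Each term (from the third on) is the previous term followed by the one before it: term 3 = %+·+ = %++.
Continuing: %++%+%++%++%+%++%+%++ · %++%+%++%++%+ gives term 8.

%++%+%++%++%+%++%+%++%++%+%++%++%+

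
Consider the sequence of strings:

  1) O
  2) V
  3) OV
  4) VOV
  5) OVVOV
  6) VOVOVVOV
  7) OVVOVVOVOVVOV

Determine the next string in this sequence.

From term 3 onward, concatenate the second-to-last term with the last: O·V = OV, V·OV = VOV, …
The next term joins VOVOVVOV and OVVOVVOVOVVOV.

VOVOVVOVOVVOVVOVOVVOV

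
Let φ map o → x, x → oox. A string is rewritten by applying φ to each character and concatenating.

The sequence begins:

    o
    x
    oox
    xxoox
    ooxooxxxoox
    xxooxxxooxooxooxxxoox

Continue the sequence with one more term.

Rewriting the 21 symbols of xxooxxxooxooxooxxxoox one by one yields oox oox x x oox oox oox x x oox x x oox x x oox oox oox x x oox; concatenated:

ooxooxxxooxooxooxxxooxxxooxxxooxooxooxxxoox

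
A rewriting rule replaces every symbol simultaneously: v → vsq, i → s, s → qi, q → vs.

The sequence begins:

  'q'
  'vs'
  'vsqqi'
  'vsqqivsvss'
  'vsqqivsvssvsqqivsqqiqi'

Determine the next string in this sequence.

Replace each of the 22 characters of vsqqivsvssvsqqivsqqiqi in place — vsq qi vs vs s vsq qi vsq qi qi vsq qi vs vs s vsq qi vs vs s vs s — and concatenate.

vsqqivsvssvsqqivsqqiqivsqqivsvssvsqqivsvssvss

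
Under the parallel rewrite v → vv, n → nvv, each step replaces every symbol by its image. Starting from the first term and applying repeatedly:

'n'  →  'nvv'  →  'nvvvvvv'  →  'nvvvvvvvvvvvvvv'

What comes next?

Replace each of the 15 characters of nvvvvvvvvvvvvvv in place — nvv vv vv vv vv vv vv vv vv vv vv vv vv vv vv — and concatenate.

nvvvvvvvvvvvvvvvvvvvvvvvvvvvvvv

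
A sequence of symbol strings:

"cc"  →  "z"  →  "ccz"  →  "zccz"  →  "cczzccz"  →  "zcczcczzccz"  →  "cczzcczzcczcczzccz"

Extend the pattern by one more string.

This is a Fibonacci-style word recurrence s(k) = s(k−2)·s(k−1): e.g. cc·z = ccz.
Continuing: zcczcczzccz · cczzcczzcczcczzccz gives term 8.

zcczcczzcczcczzcczzcczcczzccz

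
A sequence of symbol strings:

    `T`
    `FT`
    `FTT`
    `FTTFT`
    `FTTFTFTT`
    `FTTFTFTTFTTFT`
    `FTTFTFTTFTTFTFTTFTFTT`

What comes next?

FTTFTFTTFTTFTFTTFTFTTFTTFTFTTFTTFT

Each term (from the third on) is the previous term followed by the one before it: term 3 = FT·T = FTT.
Continuing: FTTFTFTTFTTFTFTTFTFTT · FTTFTFTTFTTFT gives term 8.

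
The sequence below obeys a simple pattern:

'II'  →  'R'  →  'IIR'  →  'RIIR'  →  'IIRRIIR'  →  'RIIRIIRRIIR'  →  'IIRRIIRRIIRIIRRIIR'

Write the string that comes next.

This is a Fibonacci-style word recurrence s(k) = s(k−2)·s(k−1): e.g. II·R = IIR.
The next term joins RIIRIIRRIIR and IIRRIIRRIIRIIRRIIR.

RIIRIIRRIIRIIRRIIRRIIRIIRRIIR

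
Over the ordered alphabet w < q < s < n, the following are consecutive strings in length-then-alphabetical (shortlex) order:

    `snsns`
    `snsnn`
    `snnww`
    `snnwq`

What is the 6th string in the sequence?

snnwn

Advancing 2 positions from snnwq through snnwq → snnws reaches term 6.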